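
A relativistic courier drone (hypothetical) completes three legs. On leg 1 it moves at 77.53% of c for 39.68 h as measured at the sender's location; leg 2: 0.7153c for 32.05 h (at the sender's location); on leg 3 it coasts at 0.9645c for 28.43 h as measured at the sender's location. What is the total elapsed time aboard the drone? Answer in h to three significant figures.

τ = 55.0 h

Leg 1: β = 0.7753; γ = 1/√(1 − 0.7753²) = 1/√0.3989 = 1.583; τ_1 = 39.68/1.583 = 25.06 h.
Leg 2: γ = 1/√(1 − 0.7153²) = 1/√0.4883 = 1.431; τ_2 = 32.05/1.431 = 22.40 h.
Leg 3: γ = 1/√(1 − 0.9645²) = 1/√0.06974 = 3.787; τ_3 = 28.43/3.787 = 7.508 h.
Total: 25.06 + 22.40 + 7.508 h.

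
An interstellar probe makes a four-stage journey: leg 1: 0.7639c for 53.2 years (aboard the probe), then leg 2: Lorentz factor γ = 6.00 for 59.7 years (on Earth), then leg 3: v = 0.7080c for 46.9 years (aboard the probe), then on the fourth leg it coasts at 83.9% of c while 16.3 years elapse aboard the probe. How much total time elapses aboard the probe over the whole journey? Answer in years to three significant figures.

τ = 126 years

Leg 1: 53.2 years is already measured aboard the probe.
Leg 2: γ = 6.00; τ_2 = 59.7/6.000 = 9.950 years.
Leg 3: 46.9 years is already measured aboard the probe.
Leg 4: 16.3 years is already measured aboard the probe.
Total: 53.20 + 9.950 + 46.90 + 16.30 years.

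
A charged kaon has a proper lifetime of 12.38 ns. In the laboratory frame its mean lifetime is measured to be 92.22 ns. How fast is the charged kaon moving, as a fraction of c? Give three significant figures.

v = 0.991c

γ = Δt/τ₀ = 92.22/12.38 = 7.449
β = √(1 − 1/γ²) = √(1 − 0.01802) = √0.9820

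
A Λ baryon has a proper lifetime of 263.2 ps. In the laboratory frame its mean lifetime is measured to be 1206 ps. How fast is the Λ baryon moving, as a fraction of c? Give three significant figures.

γ = Δt/τ₀ = 1206/263.2 = 4.582
β = √(1 − 1/γ²) = √(1 − 0.04763) = √0.9524

β = 0.976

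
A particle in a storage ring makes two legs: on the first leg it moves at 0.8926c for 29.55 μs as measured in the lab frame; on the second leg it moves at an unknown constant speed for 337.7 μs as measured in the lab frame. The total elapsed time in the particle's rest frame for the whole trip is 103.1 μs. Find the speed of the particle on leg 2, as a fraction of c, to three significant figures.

Leg 1: γ = 1/√(1 − 0.8926²) = 1/√0.2033 = 2.218; τ_1 = 29.55/2.218 = 13.32 μs.
Leg 2: speed unknown; τ_2 = 337.7/γ_2.
Total proper time: 13.32 + τ_2 = 103.1, so τ_2 = 103.1 − 13.32 = 89.78 μs.
γ_2 = 337.7/89.78 = 3.762; β = √(1 − 1/γ²) = √0.9293.

β = 0.964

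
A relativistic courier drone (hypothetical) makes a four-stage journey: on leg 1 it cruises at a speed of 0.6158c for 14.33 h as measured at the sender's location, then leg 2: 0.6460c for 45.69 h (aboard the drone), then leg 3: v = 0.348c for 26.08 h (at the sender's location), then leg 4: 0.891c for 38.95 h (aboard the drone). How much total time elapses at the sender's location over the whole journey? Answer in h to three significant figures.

Δt = 186 h

Leg 1: 14.33 h is already measured at the sender's location.
Leg 2: γ = 1/√(1 − 0.6460²) = 1/√0.5827 = 1.310; Δt_2 = 1.310 × 45.69 = 59.86 h.
Leg 3: 26.08 h is already measured at the sender's location.
Leg 4: γ = 1/√(1 − 0.891²) = 1/√0.2061 = 2.203; Δt_4 = 2.203 × 38.95 = 85.79 h.
Total: 14.33 + 59.86 + 26.08 + 85.79 h.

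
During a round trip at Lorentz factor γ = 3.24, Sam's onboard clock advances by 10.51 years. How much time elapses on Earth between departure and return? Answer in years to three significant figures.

γ = 3.24
Earth-frame duration is the dilated interval: Δt = γτ = 3.240 × 10.51 years.

Δt = 34.1 years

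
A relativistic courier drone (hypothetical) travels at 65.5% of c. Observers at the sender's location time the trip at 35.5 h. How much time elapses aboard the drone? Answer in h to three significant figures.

β = 0.655; γ = 1/√(1 − 0.655²) = 1/√0.5710 = 1.323
The interval measured at the sender's location is the dilated one; the clock aboard the drone measures the proper time τ = Δt/γ = 35.5/1.323 h.

τ = 26.8 h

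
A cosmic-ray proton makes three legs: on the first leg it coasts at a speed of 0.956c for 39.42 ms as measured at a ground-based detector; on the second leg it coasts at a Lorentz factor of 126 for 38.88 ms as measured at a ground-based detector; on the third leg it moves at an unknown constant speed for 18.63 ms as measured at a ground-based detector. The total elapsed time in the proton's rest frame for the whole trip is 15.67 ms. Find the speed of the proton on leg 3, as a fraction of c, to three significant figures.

β = 0.979

Leg 1: γ = 1/√(1 − 0.956²) = 1/√0.08606 = 3.409; τ_1 = 39.42/3.409 = 11.56 ms.
Leg 2: γ = 126; τ_2 = 38.88/126.0 = 0.3086 ms.
Leg 3: speed unknown; τ_3 = 18.63/γ_3.
Total proper time: 11.56 + 0.3086 + τ_3 = 15.67, so τ_3 = 15.67 − 11.87 = 3.797 ms.
γ_3 = 18.63/3.797 = 4.907; β = √(1 − 1/γ²) = √0.9585.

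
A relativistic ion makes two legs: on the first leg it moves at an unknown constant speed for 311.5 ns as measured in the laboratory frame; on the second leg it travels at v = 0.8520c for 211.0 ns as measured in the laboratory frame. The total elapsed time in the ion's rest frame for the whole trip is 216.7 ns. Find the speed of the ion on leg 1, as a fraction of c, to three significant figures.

Leg 1: speed unknown; τ_1 = 311.5/γ_1.
Leg 2: γ = 1/√(1 − 0.8520²) = 1/√0.2741 = 1.910; τ_2 = 211.0/1.910 = 110.5 ns.
Total proper time: τ_1 + 110.5 = 216.7, so τ_1 = 216.7 − 110.5 = 106.2 ns.
γ_1 = 311.5/106.2 = 2.932; β = √(1 − 1/γ²) = √0.8837.

β = 0.940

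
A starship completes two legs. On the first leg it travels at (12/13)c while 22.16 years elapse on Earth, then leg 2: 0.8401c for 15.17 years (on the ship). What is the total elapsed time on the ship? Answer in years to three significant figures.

Leg 1: γ = 1/√(1 − (12/13)²) = 13/5 = 2.600; τ_1 = 22.16/2.600 = 8.523 years.
Leg 2: 15.17 years is already measured on the ship.
Total: 8.523 + 15.17 years.

τ = 23.7 years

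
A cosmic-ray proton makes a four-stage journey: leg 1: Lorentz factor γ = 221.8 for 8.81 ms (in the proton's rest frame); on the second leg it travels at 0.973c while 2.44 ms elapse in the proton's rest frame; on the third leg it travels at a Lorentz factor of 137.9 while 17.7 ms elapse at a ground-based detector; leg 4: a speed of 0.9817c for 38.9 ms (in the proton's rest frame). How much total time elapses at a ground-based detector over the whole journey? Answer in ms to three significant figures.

Leg 1: γ = 221.8; Δt_1 = 221.8 × 8.81 = 1954 ms.
Leg 2: γ = 1/√(1 − 0.973²) = 1/√0.05327 = 4.333; Δt_2 = 4.333 × 2.44 = 10.57 ms.
Leg 3: 17.7 ms is already measured at a ground-based detector.
Leg 4: γ = 1/√(1 − 0.9817²) = 1/√0.03627 = 5.251; Δt_4 = 5.251 × 38.9 = 204.3 ms.
Total: 1954 + 10.57 + 17.70 + 204.3 ms.

Δt = 2190 ms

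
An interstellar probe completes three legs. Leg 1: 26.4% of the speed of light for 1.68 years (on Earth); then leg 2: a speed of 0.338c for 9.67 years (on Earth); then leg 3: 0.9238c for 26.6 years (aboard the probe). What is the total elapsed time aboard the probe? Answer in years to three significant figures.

τ = 37.3 years

Leg 1: β = 0.264; γ = 1/√(1 − 0.264²) = 1/√0.9303 = 1.037; τ_1 = 1.68/1.037 = 1.620 years.
Leg 2: γ = 1/√(1 − 0.338²) = 1/√0.8858 = 1.063; τ_2 = 9.67/1.063 = 9.101 years.
Leg 3: 26.6 years is already measured aboard the probe.
Total: 1.620 + 9.101 + 26.60 years.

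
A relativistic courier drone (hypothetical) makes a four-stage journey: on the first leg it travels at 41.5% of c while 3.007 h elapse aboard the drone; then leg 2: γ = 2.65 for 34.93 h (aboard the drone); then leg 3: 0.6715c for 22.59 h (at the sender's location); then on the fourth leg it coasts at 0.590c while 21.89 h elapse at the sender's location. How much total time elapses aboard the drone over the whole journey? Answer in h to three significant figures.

τ = 72.4 h

Leg 1: 3.007 h is already measured aboard the drone.
Leg 2: 34.93 h is already measured aboard the drone.
Leg 3: γ = 1/√(1 − 0.6715²) = 1/√0.5491 = 1.350; τ_3 = 22.59/1.350 = 16.74 h.
Leg 4: γ = 1/√(1 − 0.590²) = 1/√0.6519 = 1.239; τ_4 = 21.89/1.239 = 17.67 h.
Total: 3.007 + 34.93 + 16.74 + 17.67 h.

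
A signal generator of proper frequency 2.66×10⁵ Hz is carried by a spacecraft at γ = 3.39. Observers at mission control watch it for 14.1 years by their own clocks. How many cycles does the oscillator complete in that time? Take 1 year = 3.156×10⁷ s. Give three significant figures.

γ = 3.39
During 14.1 years of lab time, the oscillator's proper time advances by τ = Δt/γ = 14.1/3.390 = 4.159 years = 1.313×10⁸ s.
N = f × τ = 2.66×10⁵ × 1.313×10⁸ = 3.492×10¹³.

N = 3.49×10¹³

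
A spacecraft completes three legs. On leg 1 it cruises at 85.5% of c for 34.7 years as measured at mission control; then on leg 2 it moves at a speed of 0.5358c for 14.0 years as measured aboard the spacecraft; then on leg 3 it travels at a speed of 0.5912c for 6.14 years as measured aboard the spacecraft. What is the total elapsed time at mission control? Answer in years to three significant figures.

Leg 1: 34.7 years is already measured at mission control.
Leg 2: γ = 1/√(1 − 0.5358²) = 1/√0.7129 = 1.184; Δt_2 = 1.184 × 14.0 = 16.58 years.
Leg 3: γ = 1/√(1 − 0.5912²) = 1/√0.6505 = 1.240; Δt_3 = 1.240 × 6.14 = 7.613 years.
Total: 34.70 + 16.58 + 7.613 years.

Δt = 58.9 years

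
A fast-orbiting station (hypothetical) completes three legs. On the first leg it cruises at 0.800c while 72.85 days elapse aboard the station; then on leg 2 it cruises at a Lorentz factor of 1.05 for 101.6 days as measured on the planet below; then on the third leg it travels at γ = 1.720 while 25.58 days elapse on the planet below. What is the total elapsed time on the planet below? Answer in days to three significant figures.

Leg 1: γ = 1/√(1 − 0.800²) = 5/3 ≈ 1.667; Δt_1 = 1.667 × 72.85 = 121.4 days.
Leg 2: 101.6 days is already measured on the planet below.
Leg 3: 25.58 days is already measured on the planet below.
Total: 121.4 + 101.6 + 25.58 days.

Δt = 249 days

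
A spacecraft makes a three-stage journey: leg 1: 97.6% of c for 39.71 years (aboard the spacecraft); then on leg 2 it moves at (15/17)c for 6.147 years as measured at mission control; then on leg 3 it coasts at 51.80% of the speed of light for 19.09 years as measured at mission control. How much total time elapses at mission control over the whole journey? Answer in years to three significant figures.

Leg 1: β = 0.976; γ = 1/√(1 − 0.976²) = 1/√0.04742 = 4.592; Δt_1 = 4.592 × 39.71 = 182.3 years.
Leg 2: 6.147 years is already measured at mission control.
Leg 3: 19.09 years is already measured at mission control.
Total: 182.3 + 6.147 + 19.09 years.

Δt = 208 years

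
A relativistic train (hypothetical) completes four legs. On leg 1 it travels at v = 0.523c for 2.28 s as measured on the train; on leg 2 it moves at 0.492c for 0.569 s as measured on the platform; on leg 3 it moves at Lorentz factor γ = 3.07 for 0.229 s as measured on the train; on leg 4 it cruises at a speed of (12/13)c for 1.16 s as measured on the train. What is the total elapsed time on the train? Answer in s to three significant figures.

Leg 1: 2.28 s is already measured on the train.
Leg 2: γ = 1/√(1 − 0.492²) = 1/√0.7579 = 1.149; τ_2 = 0.569/1.149 = 0.4954 s.
Leg 3: 0.229 s is already measured on the train.
Leg 4: 1.16 s is already measured on the train.
Total: 2.280 + 0.4954 + 0.2290 + 1.160 s.

τ = 4.16 s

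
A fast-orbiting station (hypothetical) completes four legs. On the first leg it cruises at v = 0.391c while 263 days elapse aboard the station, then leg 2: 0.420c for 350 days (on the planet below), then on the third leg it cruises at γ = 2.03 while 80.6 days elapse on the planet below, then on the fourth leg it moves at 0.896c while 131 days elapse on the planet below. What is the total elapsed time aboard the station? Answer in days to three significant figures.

τ = 679 days

Leg 1: 263 days is already measured aboard the station.
Leg 2: γ = 1/√(1 − 0.420²) = 1/√0.8236 = 1.102; τ_2 = 350/1.102 = 317.6 days.
Leg 3: γ = 2.03; τ_3 = 80.6/2.030 = 39.70 days.
Leg 4: γ = 1/√(1 − 0.896²) = 1/√0.1972 = 2.252; τ_4 = 131/2.252 = 58.17 days.
Total: 263.0 + 317.6 + 39.70 + 58.17 days.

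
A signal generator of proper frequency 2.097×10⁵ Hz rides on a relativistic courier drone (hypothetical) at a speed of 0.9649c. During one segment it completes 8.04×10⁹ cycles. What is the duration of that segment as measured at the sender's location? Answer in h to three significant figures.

γ = 1/√(1 − 0.9649²) = 1/√0.06897 = 3.808
Proper time for N cycles: τ = N/f = 8.04×10⁹/(2.097×10⁵) = 3.834×10⁴ s = 10.65 h.
Lab-frame duration Δt = γτ = 3.808 × 10.65 = 40.55 h.

Δt = 40.6 h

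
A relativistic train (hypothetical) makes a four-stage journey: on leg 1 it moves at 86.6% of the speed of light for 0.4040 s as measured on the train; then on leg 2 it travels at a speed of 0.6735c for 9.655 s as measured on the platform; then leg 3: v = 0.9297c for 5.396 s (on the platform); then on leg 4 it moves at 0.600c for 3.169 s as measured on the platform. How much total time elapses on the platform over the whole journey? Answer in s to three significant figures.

Δt = 19.0 s

Leg 1: β = 0.866; γ = 1/√(1 − 0.866²) = 1/√0.2500 = 2.000; Δt_1 = 2.000 × 0.4040 = 0.8079 s.
Leg 2: 9.655 s is already measured on the platform.
Leg 3: 5.396 s is already measured on the platform.
Leg 4: 3.169 s is already measured on the platform.
Total: 0.8079 + 9.655 + 5.396 + 3.169 s.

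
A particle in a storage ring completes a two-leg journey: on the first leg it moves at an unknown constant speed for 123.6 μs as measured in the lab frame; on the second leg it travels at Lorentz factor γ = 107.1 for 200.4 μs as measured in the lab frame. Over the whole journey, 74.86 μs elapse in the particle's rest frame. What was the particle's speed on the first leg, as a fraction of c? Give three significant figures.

Leg 1: speed unknown; τ_1 = 123.6/γ_1.
Leg 2: γ = 107.1; τ_2 = 200.4/107.1 = 1.871 μs.
Total proper time: τ_1 + 1.871 = 74.86, so τ_1 = 74.86 − 1.871 = 72.99 μs.
γ_1 = 123.6/72.99 = 1.693; β = √(1 − 1/γ²) = √0.6513.

β = 0.807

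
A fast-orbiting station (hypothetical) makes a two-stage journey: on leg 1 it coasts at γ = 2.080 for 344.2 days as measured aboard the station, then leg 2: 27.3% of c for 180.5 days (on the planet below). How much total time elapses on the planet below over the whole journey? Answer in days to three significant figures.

Leg 1: γ = 2.080; Δt_1 = 2.080 × 344.2 = 715.9 days.
Leg 2: 180.5 days is already measured on the planet below.
Total: 715.9 + 180.5 days.

Δt = 896 days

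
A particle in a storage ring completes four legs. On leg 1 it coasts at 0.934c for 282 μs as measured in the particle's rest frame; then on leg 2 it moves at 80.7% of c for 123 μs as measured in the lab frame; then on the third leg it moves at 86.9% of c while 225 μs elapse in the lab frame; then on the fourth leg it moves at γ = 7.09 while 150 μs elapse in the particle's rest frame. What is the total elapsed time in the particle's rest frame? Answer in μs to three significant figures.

Leg 1: 282 μs is already measured in the particle's rest frame.
Leg 2: β = 0.807; γ = 1/√(1 − 0.807²) = 1/√0.3488 = 1.693; τ_2 = 123/1.693 = 72.64 μs.
Leg 3: β = 0.869; γ = 1/√(1 − 0.869²) = 1/√0.2448 = 2.021; τ_3 = 225/2.021 = 111.3 μs.
Leg 4: 150 μs is already measured in the particle's rest frame.
Total: 282.0 + 72.64 + 111.3 + 150.0 μs.

τ = 616 μs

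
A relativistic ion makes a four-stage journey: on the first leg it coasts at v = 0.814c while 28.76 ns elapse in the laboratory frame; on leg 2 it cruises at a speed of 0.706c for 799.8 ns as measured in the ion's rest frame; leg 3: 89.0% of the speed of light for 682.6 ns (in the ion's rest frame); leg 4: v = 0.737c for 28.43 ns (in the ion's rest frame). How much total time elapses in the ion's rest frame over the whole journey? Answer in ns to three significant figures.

τ = 1530 ns

Leg 1: γ = 1/√(1 − 0.814²) = 1/√0.3374 = 1.722; τ_1 = 28.76/1.722 = 16.71 ns.
Leg 2: 799.8 ns is already measured in the ion's rest frame.
Leg 3: 682.6 ns is already measured in the ion's rest frame.
Leg 4: 28.43 ns is already measured in the ion's rest frame.
Total: 16.71 + 799.8 + 682.6 + 28.43 ns.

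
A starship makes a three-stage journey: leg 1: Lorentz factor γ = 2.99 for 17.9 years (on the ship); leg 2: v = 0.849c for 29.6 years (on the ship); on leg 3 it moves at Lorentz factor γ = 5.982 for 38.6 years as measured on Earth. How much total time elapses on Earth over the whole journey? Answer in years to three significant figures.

Leg 1: γ = 2.99; Δt_1 = 2.990 × 17.9 = 53.52 years.
Leg 2: γ = 1/√(1 − 0.849²) = 1/√0.2792 = 1.893; Δt_2 = 1.893 × 29.6 = 56.02 years.
Leg 3: 38.6 years is already measured on Earth.
Total: 53.52 + 56.02 + 38.60 years.

Δt = 148 years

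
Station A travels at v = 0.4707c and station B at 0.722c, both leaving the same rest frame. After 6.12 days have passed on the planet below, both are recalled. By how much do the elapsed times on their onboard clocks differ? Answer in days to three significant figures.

|τ_A − τ_B| = 1.17 days

A: γ = 1/√(1 − 0.4707²) = 1/√0.7784 = 1.133; τ_A = 6.12/1.133 = 5.400 days.
B: γ = 1/√(1 − 0.722²) = 1/√0.4787 = 1.445; τ_B = 6.12/1.445 = 4.234 days.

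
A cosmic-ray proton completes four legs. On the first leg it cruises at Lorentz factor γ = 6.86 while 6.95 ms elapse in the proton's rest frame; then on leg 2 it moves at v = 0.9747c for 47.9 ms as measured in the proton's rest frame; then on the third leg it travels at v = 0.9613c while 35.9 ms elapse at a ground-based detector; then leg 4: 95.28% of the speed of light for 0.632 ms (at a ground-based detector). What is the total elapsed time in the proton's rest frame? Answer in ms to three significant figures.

τ = 64.9 ms

Leg 1: 6.95 ms is already measured in the proton's rest frame.
Leg 2: 47.9 ms is already measured in the proton's rest frame.
Leg 3: γ = 1/√(1 − 0.9613²) = 1/√0.07590 = 3.630; τ_3 = 35.9/3.630 = 9.891 ms.
Leg 4: β = 0.9528; γ = 1/√(1 − 0.9528²) = 1/√0.09217 = 3.294; τ_4 = 0.632/3.294 = 0.1919 ms.
Total: 6.950 + 47.90 + 9.891 + 0.1919 ms.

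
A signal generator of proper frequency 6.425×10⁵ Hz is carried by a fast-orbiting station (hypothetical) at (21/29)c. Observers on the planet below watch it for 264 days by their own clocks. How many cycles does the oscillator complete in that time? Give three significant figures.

γ = 1/√(1 − (21/29)²) = 29/20 = 1.450
During 264 days of lab time, the oscillator's proper time advances by τ = Δt/γ = 264/1.450 = 182.1 days = 1.573×10⁷ s.
N = f × τ = 6.425×10⁵ × 1.573×10⁷ = 1.011×10¹³.

N = 1.01×10¹³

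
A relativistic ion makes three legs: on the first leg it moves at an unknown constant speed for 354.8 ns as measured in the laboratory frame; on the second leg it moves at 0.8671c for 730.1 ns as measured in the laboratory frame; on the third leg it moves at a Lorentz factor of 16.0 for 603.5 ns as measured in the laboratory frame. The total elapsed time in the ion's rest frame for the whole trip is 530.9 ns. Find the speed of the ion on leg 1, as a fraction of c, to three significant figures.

β = 0.931

Leg 1: speed unknown; τ_1 = 354.8/γ_1.
Leg 2: γ = 1/√(1 − 0.8671²) = 1/√0.2481 = 2.007; τ_2 = 730.1/2.007 = 363.7 ns.
Leg 3: γ = 16.0; τ_3 = 603.5/16.00 = 37.72 ns.
Total proper time: τ_1 + 363.7 + 37.72 = 530.9, so τ_1 = 530.9 − 401.4 = 129.5 ns.
γ_1 = 354.8/129.5 = 2.740; β = √(1 − 1/γ²) = √0.8668.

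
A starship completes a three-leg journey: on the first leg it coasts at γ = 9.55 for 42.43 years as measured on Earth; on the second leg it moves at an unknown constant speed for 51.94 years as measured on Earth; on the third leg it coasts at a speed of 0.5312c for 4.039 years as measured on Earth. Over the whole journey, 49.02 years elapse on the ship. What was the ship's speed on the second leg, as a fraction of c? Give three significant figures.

Leg 1: γ = 9.55; τ_1 = 42.43/9.550 = 4.443 years.
Leg 2: speed unknown; τ_2 = 51.94/γ_2.
Leg 3: γ = 1/√(1 − 0.5312²) = 1/√0.7178 = 1.180; τ_3 = 4.039/1.180 = 3.422 years.
Total proper time: 4.443 + τ_2 + 3.422 = 49.02, so τ_2 = 49.02 − 7.865 = 41.16 years.
γ_2 = 51.94/41.16 = 1.262; β = √(1 − 1/γ²) = √0.3722.

β = 0.610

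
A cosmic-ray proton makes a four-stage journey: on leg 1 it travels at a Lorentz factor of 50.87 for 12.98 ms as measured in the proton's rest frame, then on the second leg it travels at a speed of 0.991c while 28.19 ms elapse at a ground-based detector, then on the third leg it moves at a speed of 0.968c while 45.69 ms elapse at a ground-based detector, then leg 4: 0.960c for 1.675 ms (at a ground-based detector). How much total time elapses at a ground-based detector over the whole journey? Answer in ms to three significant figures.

Δt = 736 ms

Leg 1: γ = 50.87; Δt_1 = 50.87 × 12.98 = 660.3 ms.
Leg 2: 28.19 ms is already measured at a ground-based detector.
Leg 3: 45.69 ms is already measured at a ground-based detector.
Leg 4: 1.675 ms is already measured at a ground-based detector.
Total: 660.3 + 28.19 + 45.69 + 1.675 ms.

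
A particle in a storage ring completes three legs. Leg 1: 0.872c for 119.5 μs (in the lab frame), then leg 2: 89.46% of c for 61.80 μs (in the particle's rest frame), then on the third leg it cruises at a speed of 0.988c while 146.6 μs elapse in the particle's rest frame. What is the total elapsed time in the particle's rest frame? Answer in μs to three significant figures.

Leg 1: γ = 1/√(1 − 0.872²) = 1/√0.2396 = 2.043; τ_1 = 119.5/2.043 = 58.50 μs.
Leg 2: 61.80 μs is already measured in the particle's rest frame.
Leg 3: 146.6 μs is already measured in the particle's rest frame.
Total: 58.50 + 61.80 + 146.6 μs.

τ = 267 μs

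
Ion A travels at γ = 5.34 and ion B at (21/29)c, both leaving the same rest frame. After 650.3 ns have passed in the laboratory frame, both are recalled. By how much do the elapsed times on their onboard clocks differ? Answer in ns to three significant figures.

A: γ = 5.34; τ_A = 650.3/5.340 = 121.8 ns.
B: γ = 1/√(1 − (21/29)²) = 29/20 = 1.450; τ_B = 650.3/1.450 = 448.5 ns.

|τ_A − τ_B| = 327 ns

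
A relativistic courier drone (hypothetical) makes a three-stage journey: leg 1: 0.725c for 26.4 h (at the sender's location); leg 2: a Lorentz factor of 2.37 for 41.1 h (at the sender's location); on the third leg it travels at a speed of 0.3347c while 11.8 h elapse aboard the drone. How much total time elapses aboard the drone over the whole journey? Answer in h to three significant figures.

τ = 47.3 h

Leg 1: γ = 1/√(1 − 0.725²) = 1/√0.4744 = 1.452; τ_1 = 26.4/1.452 = 18.18 h.
Leg 2: γ = 2.37; τ_2 = 41.1/2.370 = 17.34 h.
Leg 3: 11.8 h is already measured aboard the drone.
Total: 18.18 + 17.34 + 11.80 h.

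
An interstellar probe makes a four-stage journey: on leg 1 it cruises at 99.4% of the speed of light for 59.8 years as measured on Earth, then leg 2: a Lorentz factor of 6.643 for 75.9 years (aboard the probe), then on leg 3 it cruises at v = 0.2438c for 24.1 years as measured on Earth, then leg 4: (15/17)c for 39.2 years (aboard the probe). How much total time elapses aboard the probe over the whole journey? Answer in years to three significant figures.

Leg 1: β = 0.994; γ = 1/√(1 − 0.994²) = 1/√0.01196 = 9.142; τ_1 = 59.8/9.142 = 6.541 years.
Leg 2: 75.9 years is already measured aboard the probe.
Leg 3: γ = 1/√(1 − 0.2438²) = 1/√0.9406 = 1.031; τ_3 = 24.1/1.031 = 23.37 years.
Leg 4: 39.2 years is already measured aboard the probe.
Total: 6.541 + 75.90 + 23.37 + 39.20 years.

τ = 145 years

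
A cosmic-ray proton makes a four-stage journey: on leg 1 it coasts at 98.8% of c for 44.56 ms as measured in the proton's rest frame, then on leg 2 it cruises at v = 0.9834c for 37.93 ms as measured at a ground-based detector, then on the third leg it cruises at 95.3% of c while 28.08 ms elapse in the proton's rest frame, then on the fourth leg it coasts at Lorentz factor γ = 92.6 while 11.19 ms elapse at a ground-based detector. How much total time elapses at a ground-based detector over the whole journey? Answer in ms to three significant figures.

Δt = 430 ms

Leg 1: β = 0.988; γ = 1/√(1 − 0.988²) = 1/√0.02386 = 6.474; Δt_1 = 6.474 × 44.56 = 288.5 ms.
Leg 2: 37.93 ms is already measured at a ground-based detector.
Leg 3: β = 0.953; γ = 1/√(1 − 0.953²) = 1/√0.09179 = 3.301; Δt_3 = 3.301 × 28.08 = 92.68 ms.
Leg 4: 11.19 ms is already measured at a ground-based detector.
Total: 288.5 + 37.93 + 92.68 + 11.19 ms.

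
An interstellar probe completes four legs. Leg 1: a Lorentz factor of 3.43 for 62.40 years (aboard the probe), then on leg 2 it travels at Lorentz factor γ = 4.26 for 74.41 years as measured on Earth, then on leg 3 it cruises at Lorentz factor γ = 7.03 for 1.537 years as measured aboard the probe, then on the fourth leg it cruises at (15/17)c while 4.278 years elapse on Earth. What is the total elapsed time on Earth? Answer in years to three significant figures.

Δt = 304 years

Leg 1: γ = 3.43; Δt_1 = 3.430 × 62.40 = 214.0 years.
Leg 2: 74.41 years is already measured on Earth.
Leg 3: γ = 7.03; Δt_3 = 7.030 × 1.537 = 10.81 years.
Leg 4: 4.278 years is already measured on Earth.
Total: 214.0 + 74.41 + 10.81 + 4.278 years.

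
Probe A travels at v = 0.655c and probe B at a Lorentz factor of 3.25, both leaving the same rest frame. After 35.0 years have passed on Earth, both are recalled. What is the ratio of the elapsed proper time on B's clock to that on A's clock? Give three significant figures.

τ_B/τ_A = 0.407

A: γ = 1/√(1 − 0.655²) = 1/√0.5710 = 1.323. B: γ = 3.25.
τ_A/τ_B = γ_B/γ_A = 3.250/1.323 = 2.456, so τ_B/τ_A = 0.4072.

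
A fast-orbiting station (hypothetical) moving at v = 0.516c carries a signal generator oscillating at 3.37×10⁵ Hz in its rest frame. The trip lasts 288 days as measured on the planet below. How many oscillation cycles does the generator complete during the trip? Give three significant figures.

γ = 1/√(1 − 0.516²) = 1/√0.7337 = 1.167
The oscillator's own cycle count is N = f × τ where τ is the proper time aboard the station. τ = Δt/γ = 288/1.167 = 246.7 days = 2.131×10⁷ s.
N = 3.37×10⁵ × 2.131×10⁷ = 7.183×10¹².

N = 7.18×10¹²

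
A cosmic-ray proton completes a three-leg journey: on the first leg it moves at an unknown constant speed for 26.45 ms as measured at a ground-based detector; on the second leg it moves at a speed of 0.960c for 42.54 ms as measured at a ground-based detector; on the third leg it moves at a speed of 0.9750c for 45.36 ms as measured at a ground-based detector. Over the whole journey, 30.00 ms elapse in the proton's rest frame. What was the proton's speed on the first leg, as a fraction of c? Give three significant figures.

Leg 1: speed unknown; τ_1 = 26.45/γ_1.
Leg 2: γ = 1/√(1 − 0.960²) = 1/√0.07840 = 3.571; τ_2 = 42.54/3.571 = 11.91 ms.
Leg 3: γ = 1/√(1 − 0.9750²) = 1/√0.04938 = 4.500; τ_3 = 45.36/4.500 = 10.08 ms.
Total proper time: τ_1 + 11.91 + 10.08 = 30.00, so τ_1 = 30.00 − 21.99 = 8.010 ms.
γ_1 = 26.45/8.010 = 3.302; β = √(1 − 1/γ²) = √0.9083.

β = 0.953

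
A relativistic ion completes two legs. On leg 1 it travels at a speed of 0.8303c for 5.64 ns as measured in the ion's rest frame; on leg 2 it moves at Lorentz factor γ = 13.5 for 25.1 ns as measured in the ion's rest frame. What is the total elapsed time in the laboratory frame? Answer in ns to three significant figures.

Δt = 349 ns

Leg 1: γ = 1/√(1 − 0.8303²) = 1/√0.3106 = 1.794; Δt_1 = 1.794 × 5.64 = 10.12 ns.
Leg 2: γ = 13.5; Δt_2 = 13.50 × 25.1 = 338.8 ns.
Total: 10.12 + 338.8 ns.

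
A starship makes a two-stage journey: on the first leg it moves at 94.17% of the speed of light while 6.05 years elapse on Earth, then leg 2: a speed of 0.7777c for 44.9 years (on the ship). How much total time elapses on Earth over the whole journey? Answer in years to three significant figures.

Leg 1: 6.05 years is already measured on Earth.
Leg 2: γ = 1/√(1 − 0.7777²) = 1/√0.3952 = 1.591; Δt_2 = 1.591 × 44.9 = 71.42 years.
Total: 6.050 + 71.42 years.

Δt = 77.5 years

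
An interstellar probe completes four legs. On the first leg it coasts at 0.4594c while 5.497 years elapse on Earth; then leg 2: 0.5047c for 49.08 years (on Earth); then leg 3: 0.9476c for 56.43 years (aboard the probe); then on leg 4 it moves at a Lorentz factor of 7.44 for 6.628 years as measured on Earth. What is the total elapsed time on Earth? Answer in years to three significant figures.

Δt = 238 years

Leg 1: 5.497 years is already measured on Earth.
Leg 2: 49.08 years is already measured on Earth.
Leg 3: γ = 1/√(1 − 0.9476²) = 1/√0.1021 = 3.130; Δt_3 = 3.130 × 56.43 = 176.6 years.
Leg 4: 6.628 years is already measured on Earth.
Total: 5.497 + 49.08 + 176.6 + 6.628 years.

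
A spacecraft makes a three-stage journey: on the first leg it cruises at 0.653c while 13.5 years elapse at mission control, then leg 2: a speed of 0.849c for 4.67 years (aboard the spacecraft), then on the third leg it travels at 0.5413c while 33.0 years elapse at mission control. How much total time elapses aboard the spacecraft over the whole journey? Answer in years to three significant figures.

Leg 1: γ = 1/√(1 − 0.653²) = 1/√0.5736 = 1.320; τ_1 = 13.5/1.320 = 10.22 years.
Leg 2: 4.67 years is already measured aboard the spacecraft.
Leg 3: γ = 1/√(1 − 0.5413²) = 1/√0.7070 = 1.189; τ_3 = 33.0/1.189 = 27.75 years.
Total: 10.22 + 4.670 + 27.75 years.

τ = 42.6 years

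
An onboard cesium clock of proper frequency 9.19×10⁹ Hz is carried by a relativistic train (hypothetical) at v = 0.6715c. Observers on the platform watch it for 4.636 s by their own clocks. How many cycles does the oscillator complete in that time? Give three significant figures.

γ = 1/√(1 − 0.6715²) = 1/√0.5491 = 1.350
During 4.636 s of lab time, the oscillator's proper time advances by τ = Δt/γ = 4.636/1.350 = 3.435 s = 3.435×10⁰ s.
N = f × τ = 9.19×10⁹ × 3.435×10⁰ = 3.157×10¹⁰.

N = 3.16×10¹⁰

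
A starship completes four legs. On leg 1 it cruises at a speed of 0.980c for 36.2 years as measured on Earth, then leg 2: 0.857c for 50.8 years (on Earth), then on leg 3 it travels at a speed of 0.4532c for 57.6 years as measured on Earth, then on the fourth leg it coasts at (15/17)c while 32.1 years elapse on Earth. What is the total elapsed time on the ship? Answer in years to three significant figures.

Leg 1: γ = 1/√(1 − 0.980²) = 1/√0.03960 = 5.025; τ_1 = 36.2/5.025 = 7.204 years.
Leg 2: γ = 1/√(1 − 0.857²) = 1/√0.2656 = 1.941; τ_2 = 50.8/1.941 = 26.18 years.
Leg 3: γ = 1/√(1 − 0.4532²) = 1/√0.7946 = 1.122; τ_3 = 57.6/1.122 = 51.35 years.
Leg 4: γ = 1/√(1 − (15/17)²) = 17/8 = 2.125; τ_4 = 32.1/2.125 = 15.11 years.
Total: 7.204 + 26.18 + 51.35 + 15.11 years.

τ = 99.8 years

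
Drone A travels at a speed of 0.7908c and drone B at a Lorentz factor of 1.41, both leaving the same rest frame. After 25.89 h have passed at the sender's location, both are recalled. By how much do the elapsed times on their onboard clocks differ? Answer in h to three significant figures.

|τ_A − τ_B| = 2.52 h

A: γ = 1/√(1 − 0.7908²) = 1/√0.3746 = 1.634; τ_A = 25.89/1.634 = 15.85 h.
B: γ = 1.41; τ_B = 25.89/1.410 = 18.36 h.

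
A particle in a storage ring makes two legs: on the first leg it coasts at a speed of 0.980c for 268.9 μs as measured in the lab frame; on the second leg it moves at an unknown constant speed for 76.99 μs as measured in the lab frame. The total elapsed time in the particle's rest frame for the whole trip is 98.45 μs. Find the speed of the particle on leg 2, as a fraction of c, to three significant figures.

β = 0.812

Leg 1: γ = 1/√(1 − 0.980²) = 1/√0.03960 = 5.025; τ_1 = 268.9/5.025 = 53.51 μs.
Leg 2: speed unknown; τ_2 = 76.99/γ_2.
Total proper time: 53.51 + τ_2 = 98.45, so τ_2 = 98.45 − 53.51 = 44.94 μs.
γ_2 = 76.99/44.94 = 1.713; β = √(1 − 1/γ²) = √0.6593.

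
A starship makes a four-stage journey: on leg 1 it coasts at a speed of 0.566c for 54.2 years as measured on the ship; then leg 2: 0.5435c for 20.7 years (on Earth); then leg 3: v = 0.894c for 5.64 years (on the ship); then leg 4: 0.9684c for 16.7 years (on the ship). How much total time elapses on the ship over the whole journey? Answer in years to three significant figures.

Leg 1: 54.2 years is already measured on the ship.
Leg 2: γ = 1/√(1 − 0.5435²) = 1/√0.7046 = 1.191; τ_2 = 20.7/1.191 = 17.38 years.
Leg 3: 5.64 years is already measured on the ship.
Leg 4: 16.7 years is already measured on the ship.
Total: 54.20 + 17.38 + 5.640 + 16.70 years.

τ = 93.9 years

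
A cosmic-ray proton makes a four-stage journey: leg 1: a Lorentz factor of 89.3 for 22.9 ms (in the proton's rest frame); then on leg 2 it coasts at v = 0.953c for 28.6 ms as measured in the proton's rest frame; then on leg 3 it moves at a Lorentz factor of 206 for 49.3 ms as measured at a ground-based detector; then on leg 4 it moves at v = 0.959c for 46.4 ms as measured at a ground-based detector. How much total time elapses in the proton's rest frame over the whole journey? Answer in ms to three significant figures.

τ = 64.9 ms

Leg 1: 22.9 ms is already measured in the proton's rest frame.
Leg 2: 28.6 ms is already measured in the proton's rest frame.
Leg 3: γ = 206; τ_3 = 49.3/206.0 = 0.2393 ms.
Leg 4: γ = 1/√(1 − 0.959²) = 1/√0.08032 = 3.529; τ_4 = 46.4/3.529 = 13.15 ms.
Total: 22.90 + 28.60 + 0.2393 + 13.15 ms.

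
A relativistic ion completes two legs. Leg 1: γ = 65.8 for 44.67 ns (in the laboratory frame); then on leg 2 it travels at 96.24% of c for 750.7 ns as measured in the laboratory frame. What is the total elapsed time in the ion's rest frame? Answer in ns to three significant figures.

τ = 205 ns

Leg 1: γ = 65.8; τ_1 = 44.67/65.80 = 0.6789 ns.
Leg 2: β = 0.9624; γ = 1/√(1 − 0.9624²) = 1/√0.07379 = 3.681; τ_2 = 750.7/3.681 = 203.9 ns.
Total: 0.6789 + 203.9 ns.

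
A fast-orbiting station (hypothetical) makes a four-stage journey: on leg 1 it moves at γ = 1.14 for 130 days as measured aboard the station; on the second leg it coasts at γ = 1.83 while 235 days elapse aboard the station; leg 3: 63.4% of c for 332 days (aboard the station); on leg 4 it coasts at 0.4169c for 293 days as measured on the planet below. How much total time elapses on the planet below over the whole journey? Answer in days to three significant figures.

Leg 1: γ = 1.14; Δt_1 = 1.140 × 130 = 148.2 days.
Leg 2: γ = 1.83; Δt_2 = 1.830 × 235 = 430.1 days.
Leg 3: β = 0.634; γ = 1/√(1 − 0.634²) = 1/√0.5980 = 1.293; Δt_3 = 1.293 × 332 = 429.3 days.
Leg 4: 293 days is already measured on the planet below.
Total: 148.2 + 430.1 + 429.3 + 293.0 days.

Δt = 1300 days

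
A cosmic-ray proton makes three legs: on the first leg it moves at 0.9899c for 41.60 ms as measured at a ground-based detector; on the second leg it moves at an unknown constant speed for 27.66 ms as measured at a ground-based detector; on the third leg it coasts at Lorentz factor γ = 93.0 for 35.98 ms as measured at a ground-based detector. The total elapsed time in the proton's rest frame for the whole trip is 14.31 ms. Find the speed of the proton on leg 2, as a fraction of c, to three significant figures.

Leg 1: γ = 1/√(1 − 0.9899²) = 1/√0.02010 = 7.054; τ_1 = 41.60/7.054 = 5.898 ms.
Leg 2: speed unknown; τ_2 = 27.66/γ_2.
Leg 3: γ = 93.0; τ_3 = 35.98/93.00 = 0.3869 ms.
Total proper time: 5.898 + τ_2 + 0.3869 = 14.31, so τ_2 = 14.31 − 6.284 = 8.026 ms.
γ_2 = 27.66/8.026 = 3.446; β = √(1 − 1/γ²) = √0.9158.

β = 0.957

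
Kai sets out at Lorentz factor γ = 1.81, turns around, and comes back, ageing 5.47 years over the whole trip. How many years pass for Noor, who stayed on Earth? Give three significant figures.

Δt = 9.90 years

γ = 1.81
Earth-frame duration is the dilated interval: Δt = γτ = 1.810 × 5.47 years.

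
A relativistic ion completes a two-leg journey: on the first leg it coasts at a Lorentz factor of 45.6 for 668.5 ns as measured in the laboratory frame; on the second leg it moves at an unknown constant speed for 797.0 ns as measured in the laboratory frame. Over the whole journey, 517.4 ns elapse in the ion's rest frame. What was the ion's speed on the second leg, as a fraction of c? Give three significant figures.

Leg 1: γ = 45.6; τ_1 = 668.5/45.60 = 14.66 ns.
Leg 2: speed unknown; τ_2 = 797.0/γ_2.
Total proper time: 14.66 + τ_2 = 517.4, so τ_2 = 517.4 − 14.66 = 502.7 ns.
γ_2 = 797.0/502.7 = 1.585; β = √(1 − 1/γ²) = √0.6021.

β = 0.776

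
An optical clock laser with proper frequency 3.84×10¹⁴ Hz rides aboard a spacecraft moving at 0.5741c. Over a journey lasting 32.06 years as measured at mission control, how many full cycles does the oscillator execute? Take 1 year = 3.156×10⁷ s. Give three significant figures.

γ = 1/√(1 − 0.5741²) = 1/√0.6704 = 1.221
The oscillator's own cycle count is N = f × τ where τ is the proper time aboard the spacecraft. τ = Δt/γ = 32.06/1.221 = 26.25 years = 8.285×10⁸ s.
N = 3.84×10¹⁴ × 8.285×10⁸ = 3.181×10²³.

N = 3.18×10²³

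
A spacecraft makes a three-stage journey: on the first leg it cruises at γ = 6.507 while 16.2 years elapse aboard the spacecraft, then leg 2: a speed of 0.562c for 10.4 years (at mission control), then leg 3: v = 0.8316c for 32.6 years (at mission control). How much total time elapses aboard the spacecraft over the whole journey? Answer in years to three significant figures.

Leg 1: 16.2 years is already measured aboard the spacecraft.
Leg 2: γ = 1/√(1 − 0.562²) = 1/√0.6842 = 1.209; τ_2 = 10.4/1.209 = 8.602 years.
Leg 3: γ = 1/√(1 − 0.8316²) = 1/√0.3084 = 1.801; τ_3 = 32.6/1.801 = 18.11 years.
Total: 16.20 + 8.602 + 18.11 years.

τ = 42.9 years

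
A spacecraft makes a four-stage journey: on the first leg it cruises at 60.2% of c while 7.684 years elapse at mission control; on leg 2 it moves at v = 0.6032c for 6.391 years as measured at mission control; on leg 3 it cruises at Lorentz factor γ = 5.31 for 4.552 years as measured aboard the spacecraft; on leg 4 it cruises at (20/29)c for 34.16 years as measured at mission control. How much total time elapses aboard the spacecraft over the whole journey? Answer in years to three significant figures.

τ = 40.5 years

Leg 1: β = 0.602; γ = 1/√(1 − 0.602²) = 1/√0.6376 = 1.252; τ_1 = 7.684/1.252 = 6.136 years.
Leg 2: γ = 1/√(1 − 0.6032²) = 1/√0.6361 = 1.254; τ_2 = 6.391/1.254 = 5.097 years.
Leg 3: 4.552 years is already measured aboard the spacecraft.
Leg 4: γ = 1/√(1 − (20/29)²) = 29/21 ≈ 1.381; τ_4 = 34.16/1.381 = 24.74 years.
Total: 6.136 + 5.097 + 4.552 + 24.74 years.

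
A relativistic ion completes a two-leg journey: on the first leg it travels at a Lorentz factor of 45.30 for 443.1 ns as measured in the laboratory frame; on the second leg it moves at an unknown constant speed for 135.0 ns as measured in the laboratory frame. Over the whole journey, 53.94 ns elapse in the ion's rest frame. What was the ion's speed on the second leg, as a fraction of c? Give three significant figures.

Leg 1: γ = 45.30; τ_1 = 443.1/45.30 = 9.781 ns.
Leg 2: speed unknown; τ_2 = 135.0/γ_2.
Total proper time: 9.781 + τ_2 = 53.94, so τ_2 = 53.94 − 9.781 = 44.16 ns.
γ_2 = 135.0/44.16 = 3.057; β = √(1 − 1/γ²) = √0.8930.

β = 0.945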